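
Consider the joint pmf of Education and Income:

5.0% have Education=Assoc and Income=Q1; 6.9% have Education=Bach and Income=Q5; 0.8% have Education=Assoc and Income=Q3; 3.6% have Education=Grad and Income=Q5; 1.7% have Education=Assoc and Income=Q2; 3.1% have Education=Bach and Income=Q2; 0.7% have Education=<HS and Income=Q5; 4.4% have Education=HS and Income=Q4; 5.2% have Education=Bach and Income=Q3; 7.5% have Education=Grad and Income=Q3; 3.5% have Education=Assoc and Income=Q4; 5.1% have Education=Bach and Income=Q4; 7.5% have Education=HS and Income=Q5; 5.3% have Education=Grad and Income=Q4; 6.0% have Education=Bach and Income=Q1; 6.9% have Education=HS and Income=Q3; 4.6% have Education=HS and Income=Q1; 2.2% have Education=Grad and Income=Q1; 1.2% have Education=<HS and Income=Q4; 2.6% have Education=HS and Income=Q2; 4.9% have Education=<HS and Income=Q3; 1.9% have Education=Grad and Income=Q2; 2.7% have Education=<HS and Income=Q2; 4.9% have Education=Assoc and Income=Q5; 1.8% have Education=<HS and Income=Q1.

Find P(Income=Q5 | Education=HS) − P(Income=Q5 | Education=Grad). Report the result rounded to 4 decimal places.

P(Education=HS) = 0.046 + 0.026 + 0.069 + 0.044 + 0.075 = 0.260; P(Income=Q5 | Education=HS) = 0.075/0.260 = 0.28846.
P(Education=Grad) = 0.022 + 0.019 + 0.075 + 0.053 + 0.036 = 0.205; P(Income=Q5 | Education=Grad) = 0.036/0.205 = 0.17561.
Difference = 0.1129.

0.1129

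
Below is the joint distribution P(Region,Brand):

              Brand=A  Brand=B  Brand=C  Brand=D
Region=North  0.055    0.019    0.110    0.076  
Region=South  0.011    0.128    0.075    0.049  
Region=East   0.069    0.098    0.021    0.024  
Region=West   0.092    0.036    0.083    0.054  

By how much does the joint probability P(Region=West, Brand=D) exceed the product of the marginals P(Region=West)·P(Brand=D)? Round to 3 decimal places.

0.000

P(Region=West) = 0.092 + 0.036 + 0.083 + 0.054 = 0.265.
P(Brand=D) = 0.076 + 0.049 + 0.024 + 0.054 = 0.203.
P(Region=West, Brand=D) − P(Region=West)P(Brand=D) = 0.054 − 0.265×0.203 = 0.000.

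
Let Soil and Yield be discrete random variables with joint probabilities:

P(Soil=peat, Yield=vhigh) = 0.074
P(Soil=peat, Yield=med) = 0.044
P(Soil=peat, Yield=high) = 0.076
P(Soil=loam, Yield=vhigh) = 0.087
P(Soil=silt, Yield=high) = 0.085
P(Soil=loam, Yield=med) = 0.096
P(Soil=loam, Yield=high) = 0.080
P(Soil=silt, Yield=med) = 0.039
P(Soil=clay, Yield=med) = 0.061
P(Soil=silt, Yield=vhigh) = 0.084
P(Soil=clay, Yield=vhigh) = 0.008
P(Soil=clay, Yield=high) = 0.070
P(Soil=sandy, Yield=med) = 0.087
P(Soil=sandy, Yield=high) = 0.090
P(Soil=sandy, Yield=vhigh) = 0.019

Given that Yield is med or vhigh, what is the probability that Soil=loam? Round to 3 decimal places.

P(Yield=med) = 0.087 + 0.096 + 0.061 + 0.039 + 0.044 = 0.327.
P(Yield=vhigh) = 0.019 + 0.087 + 0.008 + 0.084 + 0.074 = 0.272.
P(Yield ∈ {med, vhigh}) = 0.327 + 0.272 = 0.599; P(Soil=loam, Yield ∈ {med, vhigh}) = 0.096 + 0.087 = 0.183.
P(Soil=loam | Yield ∈ {med, vhigh}) = 0.183/0.599 = 0.306.

0.306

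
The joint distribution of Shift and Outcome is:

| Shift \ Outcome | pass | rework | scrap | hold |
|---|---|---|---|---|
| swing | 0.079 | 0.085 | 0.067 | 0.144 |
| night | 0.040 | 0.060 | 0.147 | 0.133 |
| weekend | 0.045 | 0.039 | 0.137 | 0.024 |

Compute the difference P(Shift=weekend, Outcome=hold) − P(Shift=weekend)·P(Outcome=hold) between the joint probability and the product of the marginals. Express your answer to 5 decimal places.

-0.04975

P(Shift=weekend) = 0.045 + 0.039 + 0.137 + 0.024 = 0.245.
P(Outcome=hold) = 0.144 + 0.133 + 0.024 = 0.301.
P(Shift=weekend, Outcome=hold) − P(Shift=weekend)P(Outcome=hold) = 0.024 − 0.245×0.301 = -0.04975.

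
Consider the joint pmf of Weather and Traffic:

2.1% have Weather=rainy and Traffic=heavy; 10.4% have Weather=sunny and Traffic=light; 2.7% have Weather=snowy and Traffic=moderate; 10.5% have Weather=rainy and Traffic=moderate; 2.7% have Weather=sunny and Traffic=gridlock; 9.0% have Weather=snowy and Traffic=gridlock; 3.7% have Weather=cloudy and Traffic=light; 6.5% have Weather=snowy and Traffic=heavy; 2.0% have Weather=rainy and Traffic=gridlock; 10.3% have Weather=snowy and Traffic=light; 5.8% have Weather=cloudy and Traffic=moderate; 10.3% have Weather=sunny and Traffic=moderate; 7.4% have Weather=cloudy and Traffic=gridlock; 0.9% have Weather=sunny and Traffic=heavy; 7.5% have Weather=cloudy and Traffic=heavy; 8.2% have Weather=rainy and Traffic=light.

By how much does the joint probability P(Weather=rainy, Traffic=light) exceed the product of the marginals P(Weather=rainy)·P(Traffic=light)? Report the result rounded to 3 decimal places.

P(Weather=rainy) = 0.082 + 0.105 + 0.021 + 0.020 = 0.228.
P(Traffic=light) = 0.104 + 0.037 + 0.082 + 0.103 = 0.326.
P(Weather=rainy, Traffic=light) − P(Weather=rainy)P(Traffic=light) = 0.082 − 0.228×0.326 = 0.008.

0.008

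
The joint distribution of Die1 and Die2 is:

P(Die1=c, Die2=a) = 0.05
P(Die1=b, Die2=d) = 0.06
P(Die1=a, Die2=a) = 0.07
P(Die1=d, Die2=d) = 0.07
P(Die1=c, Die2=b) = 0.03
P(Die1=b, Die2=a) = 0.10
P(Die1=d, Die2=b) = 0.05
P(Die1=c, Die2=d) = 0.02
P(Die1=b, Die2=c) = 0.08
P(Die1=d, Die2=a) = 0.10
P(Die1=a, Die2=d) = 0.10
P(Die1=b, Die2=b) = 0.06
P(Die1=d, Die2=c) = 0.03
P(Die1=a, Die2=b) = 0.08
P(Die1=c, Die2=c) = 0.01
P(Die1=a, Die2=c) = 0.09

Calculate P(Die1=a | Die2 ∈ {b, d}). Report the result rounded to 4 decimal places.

P(Die2=b) = 0.08 + 0.06 + 0.03 + 0.05 = 0.22.
P(Die2=d) = 0.10 + 0.06 + 0.02 + 0.07 = 0.25.
P(Die2 ∈ {b, d}) = 0.22 + 0.25 = 0.47; P(Die1=a, Die2 ∈ {b, d}) = 0.08 + 0.10 = 0.18.
P(Die1=a | Die2 ∈ {b, d}) = 0.18/0.47 = 0.3830.

0.3830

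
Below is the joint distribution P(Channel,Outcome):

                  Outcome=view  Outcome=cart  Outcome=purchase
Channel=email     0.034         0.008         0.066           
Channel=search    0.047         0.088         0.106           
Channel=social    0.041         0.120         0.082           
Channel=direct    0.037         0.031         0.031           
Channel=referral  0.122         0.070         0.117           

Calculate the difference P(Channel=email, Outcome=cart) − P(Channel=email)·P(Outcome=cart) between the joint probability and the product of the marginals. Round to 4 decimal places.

P(Channel=email) = 0.034 + 0.008 + 0.066 = 0.108.
P(Outcome=cart) = 0.008 + 0.088 + 0.120 + 0.031 + 0.070 = 0.317.
P(Channel=email, Outcome=cart) − P(Channel=email)P(Outcome=cart) = 0.008 − 0.108×0.317 = -0.0262.

-0.0262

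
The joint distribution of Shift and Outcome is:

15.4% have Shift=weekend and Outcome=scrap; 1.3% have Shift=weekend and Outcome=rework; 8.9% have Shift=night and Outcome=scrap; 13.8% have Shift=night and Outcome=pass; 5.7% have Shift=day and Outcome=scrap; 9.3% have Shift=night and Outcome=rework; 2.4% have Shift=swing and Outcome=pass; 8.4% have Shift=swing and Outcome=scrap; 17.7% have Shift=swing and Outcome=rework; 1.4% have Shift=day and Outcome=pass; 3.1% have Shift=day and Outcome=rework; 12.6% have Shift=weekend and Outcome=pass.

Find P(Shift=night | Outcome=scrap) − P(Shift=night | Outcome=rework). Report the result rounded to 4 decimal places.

P(Outcome=scrap) = 0.057 + 0.084 + 0.089 + 0.154 = 0.384; P(Shift=night | Outcome=scrap) = 0.089/0.384 = 0.23177.
P(Outcome=rework) = 0.031 + 0.177 + 0.093 + 0.013 = 0.314; P(Shift=night | Outcome=rework) = 0.093/0.314 = 0.29618.
Difference = -0.0644.

-0.0644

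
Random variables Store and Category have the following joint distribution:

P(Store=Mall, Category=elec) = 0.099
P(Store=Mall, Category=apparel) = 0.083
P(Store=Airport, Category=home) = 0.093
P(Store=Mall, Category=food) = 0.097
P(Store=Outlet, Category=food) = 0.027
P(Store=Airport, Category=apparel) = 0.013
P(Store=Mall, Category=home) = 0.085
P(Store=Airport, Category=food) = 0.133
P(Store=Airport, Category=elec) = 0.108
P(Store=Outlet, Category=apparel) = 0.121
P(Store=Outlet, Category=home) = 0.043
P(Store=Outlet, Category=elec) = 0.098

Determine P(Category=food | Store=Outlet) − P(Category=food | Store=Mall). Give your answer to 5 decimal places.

-0.17306

P(Store=Outlet) = 0.027 + 0.121 + 0.098 + 0.043 = 0.289; P(Category=food | Store=Outlet) = 0.027/0.289 = 0.093426.
P(Store=Mall) = 0.097 + 0.083 + 0.099 + 0.085 = 0.364; P(Category=food | Store=Mall) = 0.097/0.364 = 0.266484.
Difference = -0.17306.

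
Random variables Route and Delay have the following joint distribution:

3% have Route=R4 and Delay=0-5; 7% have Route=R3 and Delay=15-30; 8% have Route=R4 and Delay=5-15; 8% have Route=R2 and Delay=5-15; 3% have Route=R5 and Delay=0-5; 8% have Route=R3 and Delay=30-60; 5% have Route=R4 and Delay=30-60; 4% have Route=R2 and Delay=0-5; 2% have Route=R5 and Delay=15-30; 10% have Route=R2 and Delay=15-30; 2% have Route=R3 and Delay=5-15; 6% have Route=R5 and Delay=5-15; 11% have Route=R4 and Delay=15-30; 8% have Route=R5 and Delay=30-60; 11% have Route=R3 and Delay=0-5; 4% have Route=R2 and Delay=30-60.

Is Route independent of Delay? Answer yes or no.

P(Route=R3) = 0.28 and P(Delay=0-5) = 0.21, so their product is 0.0588, but P(Route=R3, Delay=0-5) = 0.11. Since these differ, Route and Delay are not independent.

no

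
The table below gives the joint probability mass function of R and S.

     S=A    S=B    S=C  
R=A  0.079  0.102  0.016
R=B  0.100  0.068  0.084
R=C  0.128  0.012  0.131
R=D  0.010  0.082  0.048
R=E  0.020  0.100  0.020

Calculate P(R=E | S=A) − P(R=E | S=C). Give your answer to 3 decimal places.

-0.008

P(S=A) = 0.079 + 0.100 + 0.128 + 0.010 + 0.020 = 0.337; P(R=E | S=A) = 0.020/0.337 = 0.0593.
P(S=C) = 0.016 + 0.084 + 0.131 + 0.048 + 0.020 = 0.299; P(R=E | S=C) = 0.020/0.299 = 0.0669.
Difference = -0.008.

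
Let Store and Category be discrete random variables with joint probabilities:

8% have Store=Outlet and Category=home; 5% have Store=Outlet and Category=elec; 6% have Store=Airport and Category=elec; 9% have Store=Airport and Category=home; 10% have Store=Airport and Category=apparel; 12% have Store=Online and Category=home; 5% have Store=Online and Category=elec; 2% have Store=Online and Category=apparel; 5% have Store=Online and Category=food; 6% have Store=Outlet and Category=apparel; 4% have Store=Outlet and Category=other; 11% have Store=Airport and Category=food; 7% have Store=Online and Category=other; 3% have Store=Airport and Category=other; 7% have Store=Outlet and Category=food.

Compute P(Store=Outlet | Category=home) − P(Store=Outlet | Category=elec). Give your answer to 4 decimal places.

P(Category=home) = 0.09 + 0.08 + 0.12 = 0.29; P(Store=Outlet | Category=home) = 0.08/0.29 = 0.27586.
P(Category=elec) = 0.06 + 0.05 + 0.05 = 0.16; P(Store=Outlet | Category=elec) = 0.05/0.16 = 0.31250.
Difference = -0.0366.

-0.0366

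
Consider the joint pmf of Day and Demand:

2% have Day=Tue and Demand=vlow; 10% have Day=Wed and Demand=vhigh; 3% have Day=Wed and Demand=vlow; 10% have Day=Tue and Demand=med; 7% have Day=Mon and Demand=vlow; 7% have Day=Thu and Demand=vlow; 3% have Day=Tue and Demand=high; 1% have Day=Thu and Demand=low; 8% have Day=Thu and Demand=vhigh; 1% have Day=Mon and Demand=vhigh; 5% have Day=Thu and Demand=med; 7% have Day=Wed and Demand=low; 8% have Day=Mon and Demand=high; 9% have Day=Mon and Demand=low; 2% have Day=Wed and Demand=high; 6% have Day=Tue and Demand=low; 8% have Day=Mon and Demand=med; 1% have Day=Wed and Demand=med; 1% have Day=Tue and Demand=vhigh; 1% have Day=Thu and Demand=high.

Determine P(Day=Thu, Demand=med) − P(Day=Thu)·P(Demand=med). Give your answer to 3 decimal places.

P(Day=Thu) = 0.07 + 0.01 + 0.05 + 0.01 + 0.08 = 0.22.
P(Demand=med) = 0.08 + 0.10 + 0.01 + 0.05 = 0.24.
P(Day=Thu, Demand=med) − P(Day=Thu)P(Demand=med) = 0.05 − 0.22×0.24 = -0.003.

-0.003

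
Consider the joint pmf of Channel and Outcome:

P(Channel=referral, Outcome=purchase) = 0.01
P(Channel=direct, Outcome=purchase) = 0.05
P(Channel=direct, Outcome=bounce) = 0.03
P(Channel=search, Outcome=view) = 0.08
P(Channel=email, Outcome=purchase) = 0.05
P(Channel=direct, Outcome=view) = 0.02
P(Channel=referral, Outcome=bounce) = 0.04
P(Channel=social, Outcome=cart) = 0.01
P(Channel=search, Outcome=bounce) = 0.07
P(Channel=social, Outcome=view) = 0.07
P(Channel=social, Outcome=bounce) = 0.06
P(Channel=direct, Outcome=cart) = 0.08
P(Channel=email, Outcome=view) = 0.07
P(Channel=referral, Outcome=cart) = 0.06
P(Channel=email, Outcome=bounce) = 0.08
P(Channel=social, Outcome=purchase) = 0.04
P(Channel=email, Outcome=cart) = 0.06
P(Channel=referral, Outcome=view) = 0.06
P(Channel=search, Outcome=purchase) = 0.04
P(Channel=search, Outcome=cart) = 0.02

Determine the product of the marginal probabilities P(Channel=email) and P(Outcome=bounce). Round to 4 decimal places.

P(Channel=email) = 0.08 + 0.07 + 0.06 + 0.05 = 0.26.
P(Outcome=bounce) = 0.08 + 0.07 + 0.06 + 0.03 + 0.04 = 0.28.
Product: 0.26 × 0.28 = 0.0728.

0.0728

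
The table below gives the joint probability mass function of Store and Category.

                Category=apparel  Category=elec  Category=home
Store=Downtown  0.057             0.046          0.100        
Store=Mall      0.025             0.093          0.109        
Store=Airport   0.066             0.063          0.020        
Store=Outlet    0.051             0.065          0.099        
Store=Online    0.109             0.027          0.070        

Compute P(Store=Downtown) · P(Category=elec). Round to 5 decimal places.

P(Store=Downtown) = 0.057 + 0.046 + 0.100 = 0.203.
P(Category=elec) = 0.046 + 0.093 + 0.063 + 0.065 + 0.027 = 0.294.
Product: 0.203 × 0.294 = 0.05968.

0.05968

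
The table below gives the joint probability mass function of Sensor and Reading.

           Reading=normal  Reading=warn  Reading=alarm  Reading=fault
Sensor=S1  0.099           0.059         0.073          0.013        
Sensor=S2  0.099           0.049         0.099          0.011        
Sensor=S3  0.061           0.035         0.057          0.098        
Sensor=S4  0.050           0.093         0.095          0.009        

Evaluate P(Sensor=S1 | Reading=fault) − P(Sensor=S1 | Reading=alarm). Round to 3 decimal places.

P(Reading=fault) = 0.013 + 0.011 + 0.098 + 0.009 = 0.131; P(Sensor=S1 | Reading=fault) = 0.013/0.131 = 0.0992.
P(Reading=alarm) = 0.073 + 0.099 + 0.057 + 0.095 = 0.324; P(Sensor=S1 | Reading=alarm) = 0.073/0.324 = 0.2253.
Difference = -0.126.

-0.126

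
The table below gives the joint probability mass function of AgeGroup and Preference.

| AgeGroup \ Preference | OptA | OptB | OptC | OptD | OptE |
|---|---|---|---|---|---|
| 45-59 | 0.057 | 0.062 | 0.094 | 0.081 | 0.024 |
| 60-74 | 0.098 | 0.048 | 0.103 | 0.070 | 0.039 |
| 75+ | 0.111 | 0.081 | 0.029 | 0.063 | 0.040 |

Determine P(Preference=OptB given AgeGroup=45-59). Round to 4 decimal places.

0.1950

P(AgeGroup=45-59) = 0.057 + 0.062 + 0.094 + 0.081 + 0.024 = 0.318.
P(Preference=OptB | AgeGroup=45-59) = 0.062/0.318 = 0.1950.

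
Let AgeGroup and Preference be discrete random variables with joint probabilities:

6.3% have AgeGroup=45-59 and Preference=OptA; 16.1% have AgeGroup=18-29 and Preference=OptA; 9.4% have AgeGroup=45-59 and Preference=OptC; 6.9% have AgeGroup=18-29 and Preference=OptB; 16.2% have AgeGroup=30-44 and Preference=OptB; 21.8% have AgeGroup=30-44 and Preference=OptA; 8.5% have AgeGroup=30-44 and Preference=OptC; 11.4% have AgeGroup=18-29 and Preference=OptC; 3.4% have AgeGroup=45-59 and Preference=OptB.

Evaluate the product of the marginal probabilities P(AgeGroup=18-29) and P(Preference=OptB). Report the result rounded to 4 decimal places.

0.0912

P(AgeGroup=18-29) = 0.161 + 0.069 + 0.114 = 0.344.
P(Preference=OptB) = 0.069 + 0.162 + 0.034 = 0.265.
Product: 0.344 × 0.265 = 0.0912.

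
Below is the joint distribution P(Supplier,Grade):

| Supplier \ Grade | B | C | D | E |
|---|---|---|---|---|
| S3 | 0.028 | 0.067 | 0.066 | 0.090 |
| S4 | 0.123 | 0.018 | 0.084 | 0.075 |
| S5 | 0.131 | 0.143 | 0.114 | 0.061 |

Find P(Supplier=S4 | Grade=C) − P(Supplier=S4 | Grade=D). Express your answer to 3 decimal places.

-0.239

P(Grade=C) = 0.067 + 0.018 + 0.143 = 0.228; P(Supplier=S4 | Grade=C) = 0.018/0.228 = 0.0789.
P(Grade=D) = 0.066 + 0.084 + 0.114 = 0.264; P(Supplier=S4 | Grade=D) = 0.084/0.264 = 0.3182.
Difference = -0.239.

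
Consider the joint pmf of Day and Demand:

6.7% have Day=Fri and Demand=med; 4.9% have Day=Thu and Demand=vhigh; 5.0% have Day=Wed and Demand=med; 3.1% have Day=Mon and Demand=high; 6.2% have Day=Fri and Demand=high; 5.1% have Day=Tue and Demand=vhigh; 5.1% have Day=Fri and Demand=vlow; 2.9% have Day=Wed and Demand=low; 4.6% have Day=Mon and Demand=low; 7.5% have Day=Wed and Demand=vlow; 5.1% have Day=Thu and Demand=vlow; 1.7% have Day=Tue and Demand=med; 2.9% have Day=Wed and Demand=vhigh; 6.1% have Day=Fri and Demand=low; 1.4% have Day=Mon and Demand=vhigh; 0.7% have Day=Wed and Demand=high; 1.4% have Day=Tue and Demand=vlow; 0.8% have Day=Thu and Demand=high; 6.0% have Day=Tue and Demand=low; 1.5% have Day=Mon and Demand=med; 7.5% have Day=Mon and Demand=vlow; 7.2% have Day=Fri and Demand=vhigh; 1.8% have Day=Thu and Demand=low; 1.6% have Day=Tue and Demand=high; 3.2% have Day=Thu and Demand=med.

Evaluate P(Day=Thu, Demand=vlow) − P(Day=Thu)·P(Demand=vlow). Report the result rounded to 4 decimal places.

P(Day=Thu) = 0.051 + 0.018 + 0.032 + 0.008 + 0.049 = 0.158.
P(Demand=vlow) = 0.075 + 0.014 + 0.075 + 0.051 + 0.051 = 0.266.
P(Day=Thu, Demand=vlow) − P(Day=Thu)P(Demand=vlow) = 0.051 − 0.158×0.266 = 0.0090.

0.0090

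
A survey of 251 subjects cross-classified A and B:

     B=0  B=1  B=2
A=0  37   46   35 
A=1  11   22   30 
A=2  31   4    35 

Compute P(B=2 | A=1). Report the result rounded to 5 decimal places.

Total with A=1: 11 + 22 + 30 = 63.
P(B=2 | A=1) = 30/63 = 0.47619.

0.47619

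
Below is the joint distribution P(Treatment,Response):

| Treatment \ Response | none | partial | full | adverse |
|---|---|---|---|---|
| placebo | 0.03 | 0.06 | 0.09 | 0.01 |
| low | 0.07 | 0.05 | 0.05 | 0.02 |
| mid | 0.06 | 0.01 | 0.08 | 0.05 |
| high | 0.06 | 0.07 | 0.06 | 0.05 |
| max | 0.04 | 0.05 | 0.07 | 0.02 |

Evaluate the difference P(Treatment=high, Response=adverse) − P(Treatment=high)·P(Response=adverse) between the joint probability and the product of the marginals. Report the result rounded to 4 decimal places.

0.0140

P(Treatment=high) = 0.06 + 0.07 + 0.06 + 0.05 = 0.24.
P(Response=adverse) = 0.01 + 0.02 + 0.05 + 0.05 + 0.02 = 0.15.
P(Treatment=high, Response=adverse) − P(Treatment=high)P(Response=adverse) = 0.05 − 0.24×0.15 = 0.0140.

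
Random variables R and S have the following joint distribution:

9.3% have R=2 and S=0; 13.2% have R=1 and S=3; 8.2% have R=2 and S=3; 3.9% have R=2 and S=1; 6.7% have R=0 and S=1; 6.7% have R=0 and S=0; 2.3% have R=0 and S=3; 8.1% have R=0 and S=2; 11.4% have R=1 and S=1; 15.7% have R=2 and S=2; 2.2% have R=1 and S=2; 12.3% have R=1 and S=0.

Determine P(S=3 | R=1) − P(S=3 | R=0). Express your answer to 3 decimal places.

P(R=1) = 0.123 + 0.114 + 0.022 + 0.132 = 0.391; P(S=3 | R=1) = 0.132/0.391 = 0.3376.
P(R=0) = 0.067 + 0.067 + 0.081 + 0.023 = 0.238; P(S=3 | R=0) = 0.023/0.238 = 0.0966.
Difference = 0.241.

0.241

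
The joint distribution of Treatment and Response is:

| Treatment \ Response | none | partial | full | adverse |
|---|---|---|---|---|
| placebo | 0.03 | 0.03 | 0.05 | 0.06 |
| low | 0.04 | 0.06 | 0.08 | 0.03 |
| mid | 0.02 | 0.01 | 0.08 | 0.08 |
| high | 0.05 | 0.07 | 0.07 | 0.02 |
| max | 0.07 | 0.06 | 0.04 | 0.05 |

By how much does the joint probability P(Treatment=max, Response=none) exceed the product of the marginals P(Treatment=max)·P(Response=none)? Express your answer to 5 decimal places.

0.02380

P(Treatment=max) = 0.07 + 0.06 + 0.04 + 0.05 = 0.22.
P(Response=none) = 0.03 + 0.04 + 0.02 + 0.05 + 0.07 = 0.21.
P(Treatment=max, Response=none) − P(Treatment=max)P(Response=none) = 0.07 − 0.22×0.21 = 0.02380.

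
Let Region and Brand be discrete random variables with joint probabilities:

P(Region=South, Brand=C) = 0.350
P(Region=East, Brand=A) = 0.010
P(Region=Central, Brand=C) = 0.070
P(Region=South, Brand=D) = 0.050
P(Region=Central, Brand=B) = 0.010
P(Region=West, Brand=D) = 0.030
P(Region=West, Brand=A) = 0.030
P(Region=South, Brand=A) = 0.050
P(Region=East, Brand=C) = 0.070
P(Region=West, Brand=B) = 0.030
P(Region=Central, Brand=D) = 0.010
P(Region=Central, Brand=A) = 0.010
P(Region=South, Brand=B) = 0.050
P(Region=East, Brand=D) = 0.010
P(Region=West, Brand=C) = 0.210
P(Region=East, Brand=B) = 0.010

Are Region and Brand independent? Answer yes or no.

Every cell satisfies P(Region,Brand) = P(Region)·P(Brand). For instance P(Region=East) = 0.100, P(Brand=D) = 0.100, and 0.100×0.100 = 0.010 matches the joint entry. So Region and Brand are independent.

yes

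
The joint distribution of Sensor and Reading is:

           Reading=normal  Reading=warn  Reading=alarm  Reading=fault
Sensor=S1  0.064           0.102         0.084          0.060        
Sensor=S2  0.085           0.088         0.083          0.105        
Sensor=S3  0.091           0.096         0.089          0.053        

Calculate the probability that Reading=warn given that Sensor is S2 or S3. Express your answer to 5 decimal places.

P(Sensor=S2) = 0.085 + 0.088 + 0.083 + 0.105 = 0.361.
P(Sensor=S3) = 0.091 + 0.096 + 0.089 + 0.053 = 0.329.
P(Sensor ∈ {S2, S3}) = 0.361 + 0.329 = 0.690; P(Reading=warn, Sensor ∈ {S2, S3}) = 0.088 + 0.096 = 0.184.
P(Reading=warn | Sensor ∈ {S2, S3}) = 0.184/0.690 = 0.26667.

0.26667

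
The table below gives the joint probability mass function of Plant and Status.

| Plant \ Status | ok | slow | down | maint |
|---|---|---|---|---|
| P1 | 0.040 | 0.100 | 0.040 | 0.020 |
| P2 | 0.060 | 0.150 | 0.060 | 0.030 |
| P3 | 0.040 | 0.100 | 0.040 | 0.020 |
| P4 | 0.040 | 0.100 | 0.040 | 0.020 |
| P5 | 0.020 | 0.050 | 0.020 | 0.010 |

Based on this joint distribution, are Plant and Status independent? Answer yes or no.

yes

Every cell satisfies P(Plant,Status) = P(Plant)·P(Status). For instance P(Plant=P2) = 0.300, P(Status=ok) = 0.200, and 0.300×0.200 = 0.060 matches the joint entry. So Plant and Status are independent.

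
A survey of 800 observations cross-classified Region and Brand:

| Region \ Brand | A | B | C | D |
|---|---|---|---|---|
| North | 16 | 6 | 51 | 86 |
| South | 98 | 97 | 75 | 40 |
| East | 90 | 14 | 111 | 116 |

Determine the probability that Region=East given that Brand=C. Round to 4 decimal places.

0.4684

Total with Brand=C: 51 + 75 + 111 = 237.
P(Region=East | Brand=C) = 111/237 = 0.4684.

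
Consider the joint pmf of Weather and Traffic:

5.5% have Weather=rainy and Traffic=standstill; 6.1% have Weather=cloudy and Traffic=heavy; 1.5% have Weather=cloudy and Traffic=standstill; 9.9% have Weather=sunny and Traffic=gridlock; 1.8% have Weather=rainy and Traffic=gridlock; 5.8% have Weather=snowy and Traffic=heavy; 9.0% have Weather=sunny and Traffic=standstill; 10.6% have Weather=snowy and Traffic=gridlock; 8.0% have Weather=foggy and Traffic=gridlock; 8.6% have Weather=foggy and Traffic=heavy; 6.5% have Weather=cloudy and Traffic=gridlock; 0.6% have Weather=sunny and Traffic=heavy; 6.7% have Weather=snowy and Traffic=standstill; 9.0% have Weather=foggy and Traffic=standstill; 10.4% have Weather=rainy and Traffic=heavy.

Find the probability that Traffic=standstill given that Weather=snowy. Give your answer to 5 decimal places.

P(Weather=snowy) = 0.058 + 0.106 + 0.067 = 0.231.
P(Traffic=standstill | Weather=snowy) = 0.067/0.231 = 0.29004.

0.29004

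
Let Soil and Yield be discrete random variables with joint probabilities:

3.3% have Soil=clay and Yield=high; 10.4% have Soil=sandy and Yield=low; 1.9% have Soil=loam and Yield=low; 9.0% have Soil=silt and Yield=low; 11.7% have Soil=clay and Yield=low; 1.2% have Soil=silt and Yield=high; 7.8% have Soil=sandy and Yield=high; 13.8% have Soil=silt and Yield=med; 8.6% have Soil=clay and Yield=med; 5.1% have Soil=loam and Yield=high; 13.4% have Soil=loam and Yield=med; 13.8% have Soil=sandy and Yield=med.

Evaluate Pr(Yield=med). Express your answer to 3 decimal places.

0.496

P(Yield=med) = 0.138 + 0.134 + 0.086 + 0.138 = 0.496.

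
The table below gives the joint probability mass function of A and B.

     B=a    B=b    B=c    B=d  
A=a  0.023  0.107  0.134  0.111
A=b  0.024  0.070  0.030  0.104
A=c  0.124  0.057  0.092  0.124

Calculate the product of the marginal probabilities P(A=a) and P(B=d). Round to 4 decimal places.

0.1271

P(A=a) = 0.023 + 0.107 + 0.134 + 0.111 = 0.375.
P(B=d) = 0.111 + 0.104 + 0.124 = 0.339.
Product: 0.375 × 0.339 = 0.1271.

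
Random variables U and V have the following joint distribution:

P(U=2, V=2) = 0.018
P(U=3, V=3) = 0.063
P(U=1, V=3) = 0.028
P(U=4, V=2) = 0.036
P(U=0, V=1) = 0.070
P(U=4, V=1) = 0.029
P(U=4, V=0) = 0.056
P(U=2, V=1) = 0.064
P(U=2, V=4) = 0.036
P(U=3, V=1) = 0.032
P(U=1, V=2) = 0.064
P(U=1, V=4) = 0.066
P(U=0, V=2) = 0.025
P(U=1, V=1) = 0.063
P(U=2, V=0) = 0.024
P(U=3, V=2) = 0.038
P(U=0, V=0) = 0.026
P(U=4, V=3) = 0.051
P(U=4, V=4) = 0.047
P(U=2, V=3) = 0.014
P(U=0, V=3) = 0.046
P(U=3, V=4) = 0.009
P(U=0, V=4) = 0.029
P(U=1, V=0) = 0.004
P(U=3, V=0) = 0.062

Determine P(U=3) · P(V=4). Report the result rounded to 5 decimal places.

0.03815

P(U=3) = 0.062 + 0.032 + 0.038 + 0.063 + 0.009 = 0.204.
P(V=4) = 0.029 + 0.066 + 0.036 + 0.009 + 0.047 = 0.187.
Product: 0.204 × 0.187 = 0.03815.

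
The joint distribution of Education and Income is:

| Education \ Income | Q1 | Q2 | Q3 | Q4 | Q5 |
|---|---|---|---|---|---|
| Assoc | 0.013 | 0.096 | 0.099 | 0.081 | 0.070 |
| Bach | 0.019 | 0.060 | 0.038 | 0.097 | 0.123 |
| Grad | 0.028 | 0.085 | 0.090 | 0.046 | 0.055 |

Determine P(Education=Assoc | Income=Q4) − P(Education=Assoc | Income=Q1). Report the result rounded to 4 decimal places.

0.1449

P(Income=Q4) = 0.081 + 0.097 + 0.046 = 0.224; P(Education=Assoc | Income=Q4) = 0.081/0.224 = 0.36161.
P(Income=Q1) = 0.013 + 0.019 + 0.028 = 0.060; P(Education=Assoc | Income=Q1) = 0.013/0.060 = 0.21667.
Difference = 0.1449.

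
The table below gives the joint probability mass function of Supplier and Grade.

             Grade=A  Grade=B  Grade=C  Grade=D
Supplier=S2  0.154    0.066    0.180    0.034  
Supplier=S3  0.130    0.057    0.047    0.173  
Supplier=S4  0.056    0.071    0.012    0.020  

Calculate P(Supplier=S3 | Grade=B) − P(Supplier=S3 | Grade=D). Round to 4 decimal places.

-0.4683

P(Grade=B) = 0.066 + 0.057 + 0.071 = 0.194; P(Supplier=S3 | Grade=B) = 0.057/0.194 = 0.29381.
P(Grade=D) = 0.034 + 0.173 + 0.020 = 0.227; P(Supplier=S3 | Grade=D) = 0.173/0.227 = 0.76211.
Difference = -0.4683.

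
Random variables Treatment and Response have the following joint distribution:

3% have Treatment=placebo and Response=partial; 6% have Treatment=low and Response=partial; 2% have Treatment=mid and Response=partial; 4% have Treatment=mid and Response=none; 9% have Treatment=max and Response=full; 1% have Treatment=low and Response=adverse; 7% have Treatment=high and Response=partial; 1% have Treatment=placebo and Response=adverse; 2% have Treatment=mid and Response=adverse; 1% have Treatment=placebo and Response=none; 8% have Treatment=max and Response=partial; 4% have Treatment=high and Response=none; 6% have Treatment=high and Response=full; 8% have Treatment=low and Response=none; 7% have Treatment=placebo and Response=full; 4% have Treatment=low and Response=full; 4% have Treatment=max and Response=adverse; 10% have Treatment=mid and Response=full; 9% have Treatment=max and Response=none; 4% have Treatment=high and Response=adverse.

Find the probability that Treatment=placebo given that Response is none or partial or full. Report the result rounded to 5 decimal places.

P(Response=none) = 0.01 + 0.08 + 0.04 + 0.04 + 0.09 = 0.26.
P(Response=partial) = 0.03 + 0.06 + 0.02 + 0.07 + 0.08 = 0.26.
P(Response=full) = 0.07 + 0.04 + 0.10 + 0.06 + 0.09 = 0.36.
P(Response ∈ {none, partial, full}) = 0.26 + 0.26 + 0.36 = 0.88; P(Treatment=placebo, Response ∈ {none, partial, full}) = 0.01 + 0.03 + 0.07 = 0.11.
P(Treatment=placebo | Response ∈ {none, partial, full}) = 0.11/0.88 = 0.12500.

0.12500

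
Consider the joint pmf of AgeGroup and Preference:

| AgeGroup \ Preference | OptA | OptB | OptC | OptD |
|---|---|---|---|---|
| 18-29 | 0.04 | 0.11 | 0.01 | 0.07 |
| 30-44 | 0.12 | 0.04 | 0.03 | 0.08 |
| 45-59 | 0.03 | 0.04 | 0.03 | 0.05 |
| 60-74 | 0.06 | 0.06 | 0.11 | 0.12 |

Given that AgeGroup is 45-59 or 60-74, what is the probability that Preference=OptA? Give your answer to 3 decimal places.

P(AgeGroup=45-59) = 0.03 + 0.04 + 0.03 + 0.05 = 0.15.
P(AgeGroup=60-74) = 0.06 + 0.06 + 0.11 + 0.12 = 0.35.
P(AgeGroup ∈ {45-59, 60-74}) = 0.15 + 0.35 = 0.50; P(Preference=OptA, AgeGroup ∈ {45-59, 60-74}) = 0.03 + 0.06 = 0.09.
P(Preference=OptA | AgeGroup ∈ {45-59, 60-74}) = 0.09/0.50 = 0.180.

0.180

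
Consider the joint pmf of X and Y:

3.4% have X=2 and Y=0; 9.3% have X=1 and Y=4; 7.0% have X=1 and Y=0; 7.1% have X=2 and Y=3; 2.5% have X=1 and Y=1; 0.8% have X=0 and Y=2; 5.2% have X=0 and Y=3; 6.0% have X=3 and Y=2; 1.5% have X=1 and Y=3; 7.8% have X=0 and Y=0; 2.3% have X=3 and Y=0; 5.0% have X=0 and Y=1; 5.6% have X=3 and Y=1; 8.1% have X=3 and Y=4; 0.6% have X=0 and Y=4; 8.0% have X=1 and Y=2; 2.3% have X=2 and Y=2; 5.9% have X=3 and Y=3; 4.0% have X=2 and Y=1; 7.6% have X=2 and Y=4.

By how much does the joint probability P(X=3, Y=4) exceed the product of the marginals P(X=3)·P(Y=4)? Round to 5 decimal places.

P(X=3) = 0.023 + 0.056 + 0.060 + 0.059 + 0.081 = 0.279.
P(Y=4) = 0.006 + 0.093 + 0.076 + 0.081 = 0.256.
P(X=3, Y=4) − P(X=3)P(Y=4) = 0.081 − 0.279×0.256 = 0.00958.

0.00958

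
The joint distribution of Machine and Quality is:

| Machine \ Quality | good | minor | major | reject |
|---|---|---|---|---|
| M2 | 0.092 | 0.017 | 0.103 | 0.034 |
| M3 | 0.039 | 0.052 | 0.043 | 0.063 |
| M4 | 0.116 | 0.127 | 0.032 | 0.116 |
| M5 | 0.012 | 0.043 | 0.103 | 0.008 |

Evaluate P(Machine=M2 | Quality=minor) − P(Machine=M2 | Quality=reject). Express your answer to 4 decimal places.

P(Quality=minor) = 0.017 + 0.052 + 0.127 + 0.043 = 0.239; P(Machine=M2 | Quality=minor) = 0.017/0.239 = 0.07113.
P(Quality=reject) = 0.034 + 0.063 + 0.116 + 0.008 = 0.221; P(Machine=M2 | Quality=reject) = 0.034/0.221 = 0.15385.
Difference = -0.0827.

-0.0827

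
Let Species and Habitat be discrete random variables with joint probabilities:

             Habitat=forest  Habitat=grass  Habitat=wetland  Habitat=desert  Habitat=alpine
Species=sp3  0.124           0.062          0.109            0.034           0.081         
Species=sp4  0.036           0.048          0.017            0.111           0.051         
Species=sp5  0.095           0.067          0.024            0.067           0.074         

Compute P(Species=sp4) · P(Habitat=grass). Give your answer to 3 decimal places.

P(Species=sp4) = 0.036 + 0.048 + 0.017 + 0.111 + 0.051 = 0.263.
P(Habitat=grass) = 0.062 + 0.048 + 0.067 = 0.177.
Product: 0.263 × 0.177 = 0.047.

0.047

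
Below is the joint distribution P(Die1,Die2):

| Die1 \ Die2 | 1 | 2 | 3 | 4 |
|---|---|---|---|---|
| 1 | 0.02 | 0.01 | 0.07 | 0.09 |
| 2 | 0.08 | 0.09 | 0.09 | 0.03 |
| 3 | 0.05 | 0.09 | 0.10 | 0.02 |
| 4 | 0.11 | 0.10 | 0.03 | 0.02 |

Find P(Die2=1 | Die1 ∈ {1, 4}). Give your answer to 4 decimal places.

P(Die1=1) = 0.02 + 0.01 + 0.07 + 0.09 = 0.19.
P(Die1=4) = 0.11 + 0.10 + 0.03 + 0.02 = 0.26.
P(Die1 ∈ {1, 4}) = 0.19 + 0.26 = 0.45; P(Die2=1, Die1 ∈ {1, 4}) = 0.02 + 0.11 = 0.13.
P(Die2=1 | Die1 ∈ {1, 4}) = 0.13/0.45 = 0.2889.

0.2889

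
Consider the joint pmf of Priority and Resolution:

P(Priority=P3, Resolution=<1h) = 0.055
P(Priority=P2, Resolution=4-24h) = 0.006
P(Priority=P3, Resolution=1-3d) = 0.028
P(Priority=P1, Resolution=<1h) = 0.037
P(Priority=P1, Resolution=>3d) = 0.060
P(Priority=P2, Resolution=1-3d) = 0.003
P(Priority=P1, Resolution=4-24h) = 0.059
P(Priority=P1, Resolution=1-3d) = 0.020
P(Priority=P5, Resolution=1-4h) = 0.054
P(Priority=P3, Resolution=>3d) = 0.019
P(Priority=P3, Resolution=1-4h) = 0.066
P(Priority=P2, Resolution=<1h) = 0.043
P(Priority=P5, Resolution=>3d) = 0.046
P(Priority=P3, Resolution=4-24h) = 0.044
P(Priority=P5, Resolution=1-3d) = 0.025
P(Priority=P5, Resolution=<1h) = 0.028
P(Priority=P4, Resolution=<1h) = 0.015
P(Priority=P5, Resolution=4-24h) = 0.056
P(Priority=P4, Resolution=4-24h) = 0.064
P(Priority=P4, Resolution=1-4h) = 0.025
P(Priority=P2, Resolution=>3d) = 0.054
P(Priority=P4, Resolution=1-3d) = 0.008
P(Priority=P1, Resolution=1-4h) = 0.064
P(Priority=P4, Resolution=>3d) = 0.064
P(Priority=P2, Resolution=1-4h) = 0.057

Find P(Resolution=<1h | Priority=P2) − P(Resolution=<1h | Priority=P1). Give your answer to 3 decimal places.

0.110

P(Priority=P2) = 0.043 + 0.057 + 0.006 + 0.003 + 0.054 = 0.163; P(Resolution=<1h | Priority=P2) = 0.043/0.163 = 0.2638.
P(Priority=P1) = 0.037 + 0.064 + 0.059 + 0.020 + 0.060 = 0.240; P(Resolution=<1h | Priority=P1) = 0.037/0.240 = 0.1542.
Difference = 0.110.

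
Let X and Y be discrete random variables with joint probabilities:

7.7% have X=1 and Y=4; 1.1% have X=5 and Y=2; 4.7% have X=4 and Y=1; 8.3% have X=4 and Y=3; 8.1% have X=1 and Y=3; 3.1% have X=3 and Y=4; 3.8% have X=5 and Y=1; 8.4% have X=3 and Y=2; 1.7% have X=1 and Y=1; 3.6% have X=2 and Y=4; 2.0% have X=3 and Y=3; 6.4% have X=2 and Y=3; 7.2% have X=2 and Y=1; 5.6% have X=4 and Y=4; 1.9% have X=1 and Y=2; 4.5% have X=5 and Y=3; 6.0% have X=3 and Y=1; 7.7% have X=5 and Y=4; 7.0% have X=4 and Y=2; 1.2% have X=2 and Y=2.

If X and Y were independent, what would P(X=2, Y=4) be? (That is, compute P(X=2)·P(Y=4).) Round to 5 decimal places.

P(X=2) = 0.072 + 0.012 + 0.064 + 0.036 = 0.184.
P(Y=4) = 0.077 + 0.036 + 0.031 + 0.056 + 0.077 = 0.277.
Product: 0.184 × 0.277 = 0.05097.

0.05097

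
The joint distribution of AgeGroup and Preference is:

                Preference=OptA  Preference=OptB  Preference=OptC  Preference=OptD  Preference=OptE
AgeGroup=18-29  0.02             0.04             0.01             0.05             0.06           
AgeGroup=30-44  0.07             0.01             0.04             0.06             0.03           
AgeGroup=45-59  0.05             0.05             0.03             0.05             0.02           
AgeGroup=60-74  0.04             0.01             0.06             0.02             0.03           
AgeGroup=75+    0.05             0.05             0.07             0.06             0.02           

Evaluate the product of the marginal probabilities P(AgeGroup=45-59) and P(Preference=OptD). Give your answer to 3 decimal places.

0.048

P(AgeGroup=45-59) = 0.05 + 0.05 + 0.03 + 0.05 + 0.02 = 0.20.
P(Preference=OptD) = 0.05 + 0.06 + 0.05 + 0.02 + 0.06 = 0.24.
Product: 0.20 × 0.24 = 0.048.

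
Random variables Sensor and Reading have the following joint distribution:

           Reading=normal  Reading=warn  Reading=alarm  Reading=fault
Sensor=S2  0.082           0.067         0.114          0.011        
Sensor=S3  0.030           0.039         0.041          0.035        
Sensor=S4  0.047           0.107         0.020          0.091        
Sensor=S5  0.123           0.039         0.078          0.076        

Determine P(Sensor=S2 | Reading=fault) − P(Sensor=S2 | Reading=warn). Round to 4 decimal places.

P(Reading=fault) = 0.011 + 0.035 + 0.091 + 0.076 = 0.213; P(Sensor=S2 | Reading=fault) = 0.011/0.213 = 0.05164.
P(Reading=warn) = 0.067 + 0.039 + 0.107 + 0.039 = 0.252; P(Sensor=S2 | Reading=warn) = 0.067/0.252 = 0.26587.
Difference = -0.2142.

-0.2142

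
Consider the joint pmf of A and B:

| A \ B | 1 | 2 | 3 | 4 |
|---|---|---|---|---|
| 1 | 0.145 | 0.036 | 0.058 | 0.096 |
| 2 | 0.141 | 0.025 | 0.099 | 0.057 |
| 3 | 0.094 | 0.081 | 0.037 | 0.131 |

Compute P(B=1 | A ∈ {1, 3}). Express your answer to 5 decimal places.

0.35251

P(A=1) = 0.145 + 0.036 + 0.058 + 0.096 = 0.335.
P(A=3) = 0.094 + 0.081 + 0.037 + 0.131 = 0.343.
P(A ∈ {1, 3}) = 0.335 + 0.343 = 0.678; P(B=1, A ∈ {1, 3}) = 0.145 + 0.094 = 0.239.
P(B=1 | A ∈ {1, 3}) = 0.239/0.678 = 0.35251.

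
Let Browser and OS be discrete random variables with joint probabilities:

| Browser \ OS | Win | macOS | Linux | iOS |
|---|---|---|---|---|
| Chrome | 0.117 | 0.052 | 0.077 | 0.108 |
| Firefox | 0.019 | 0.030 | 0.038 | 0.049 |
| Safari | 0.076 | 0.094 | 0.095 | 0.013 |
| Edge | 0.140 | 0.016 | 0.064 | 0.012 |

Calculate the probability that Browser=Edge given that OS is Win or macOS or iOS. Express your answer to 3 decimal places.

P(OS=Win) = 0.117 + 0.019 + 0.076 + 0.140 = 0.352.
P(OS=macOS) = 0.052 + 0.030 + 0.094 + 0.016 = 0.192.
P(OS=iOS) = 0.108 + 0.049 + 0.013 + 0.012 = 0.182.
P(OS ∈ {Win, macOS, iOS}) = 0.352 + 0.192 + 0.182 = 0.726; P(Browser=Edge, OS ∈ {Win, macOS, iOS}) = 0.140 + 0.016 + 0.012 = 0.168.
P(Browser=Edge | OS ∈ {Win, macOS, iOS}) = 0.168/0.726 = 0.231.

0.231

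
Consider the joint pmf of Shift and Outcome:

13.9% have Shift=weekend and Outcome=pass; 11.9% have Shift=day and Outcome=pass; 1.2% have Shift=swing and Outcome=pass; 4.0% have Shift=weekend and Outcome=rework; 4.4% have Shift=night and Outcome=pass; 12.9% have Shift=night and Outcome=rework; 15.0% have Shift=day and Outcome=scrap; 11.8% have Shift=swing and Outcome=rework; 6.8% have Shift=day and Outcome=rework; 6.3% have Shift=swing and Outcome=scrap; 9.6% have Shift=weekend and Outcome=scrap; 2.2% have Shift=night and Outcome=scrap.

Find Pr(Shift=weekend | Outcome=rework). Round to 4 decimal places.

0.1127

P(Outcome=rework) = 0.068 + 0.118 + 0.129 + 0.040 = 0.355.
P(Shift=weekend | Outcome=rework) = 0.040/0.355 = 0.1127.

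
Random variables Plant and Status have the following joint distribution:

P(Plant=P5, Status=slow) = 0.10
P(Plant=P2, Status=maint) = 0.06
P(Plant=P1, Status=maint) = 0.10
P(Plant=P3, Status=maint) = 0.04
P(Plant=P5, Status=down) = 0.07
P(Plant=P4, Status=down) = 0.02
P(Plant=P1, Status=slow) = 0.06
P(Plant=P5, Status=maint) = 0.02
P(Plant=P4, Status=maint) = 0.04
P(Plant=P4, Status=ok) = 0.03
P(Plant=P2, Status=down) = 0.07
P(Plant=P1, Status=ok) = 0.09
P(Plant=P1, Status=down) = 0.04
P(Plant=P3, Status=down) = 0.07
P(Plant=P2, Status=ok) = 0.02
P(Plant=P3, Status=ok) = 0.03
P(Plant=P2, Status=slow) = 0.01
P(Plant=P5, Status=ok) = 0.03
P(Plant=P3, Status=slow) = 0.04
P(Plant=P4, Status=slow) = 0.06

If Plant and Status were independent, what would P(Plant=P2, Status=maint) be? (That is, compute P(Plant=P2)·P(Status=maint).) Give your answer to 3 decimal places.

P(Plant=P2) = 0.02 + 0.01 + 0.07 + 0.06 = 0.16.
P(Status=maint) = 0.10 + 0.06 + 0.04 + 0.04 + 0.02 = 0.26.
Product: 0.16 × 0.26 = 0.042.

0.042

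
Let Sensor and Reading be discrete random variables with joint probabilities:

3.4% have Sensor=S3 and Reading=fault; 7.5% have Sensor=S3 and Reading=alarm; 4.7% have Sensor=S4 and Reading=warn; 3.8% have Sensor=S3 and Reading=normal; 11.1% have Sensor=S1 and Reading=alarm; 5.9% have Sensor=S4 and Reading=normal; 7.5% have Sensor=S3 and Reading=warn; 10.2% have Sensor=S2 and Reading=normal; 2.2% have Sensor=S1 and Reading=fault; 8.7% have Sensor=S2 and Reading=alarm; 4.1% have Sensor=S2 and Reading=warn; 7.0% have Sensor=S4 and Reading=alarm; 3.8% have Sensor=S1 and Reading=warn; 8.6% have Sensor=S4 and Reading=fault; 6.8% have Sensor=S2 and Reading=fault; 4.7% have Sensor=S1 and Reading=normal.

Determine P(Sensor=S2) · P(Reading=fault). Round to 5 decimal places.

0.06258

P(Sensor=S2) = 0.102 + 0.041 + 0.087 + 0.068 = 0.298.
P(Reading=fault) = 0.022 + 0.068 + 0.034 + 0.086 = 0.210.
Product: 0.298 × 0.210 = 0.06258.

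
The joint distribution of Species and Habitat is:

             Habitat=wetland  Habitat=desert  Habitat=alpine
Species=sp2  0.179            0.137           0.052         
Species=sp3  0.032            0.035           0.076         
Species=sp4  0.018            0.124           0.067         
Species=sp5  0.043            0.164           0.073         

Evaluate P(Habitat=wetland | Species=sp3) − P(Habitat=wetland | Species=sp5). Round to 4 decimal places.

P(Species=sp3) = 0.032 + 0.035 + 0.076 = 0.143; P(Habitat=wetland | Species=sp3) = 0.032/0.143 = 0.22378.
P(Species=sp5) = 0.043 + 0.164 + 0.073 = 0.280; P(Habitat=wetland | Species=sp5) = 0.043/0.280 = 0.15357.
Difference = 0.0702.

0.0702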